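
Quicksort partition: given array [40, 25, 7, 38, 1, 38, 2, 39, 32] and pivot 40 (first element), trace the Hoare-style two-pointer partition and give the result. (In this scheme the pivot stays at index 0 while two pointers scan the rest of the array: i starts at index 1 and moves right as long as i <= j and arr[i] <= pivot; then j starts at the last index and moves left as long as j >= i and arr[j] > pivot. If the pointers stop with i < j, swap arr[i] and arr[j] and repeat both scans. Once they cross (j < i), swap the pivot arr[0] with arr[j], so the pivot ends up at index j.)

Hoare-style two-pointer partition with pivot = 40:

Initial array: [40, 25, 7, 38, 1, 38, 2, 39, 32]

Pointers start at i = 1, j = 8.
i ends at 9, j ends at 8: the pointers have crossed (j < i), so scanning stops.

Swap pivot arr[0] with arr[8] to place pivot at position 8: [32, 25, 7, 38, 1, 38, 2, 39, 40]
Pivot position: 8

After partitioning with pivot 40, the array becomes [32, 25, 7, 38, 1, 38, 2, 39, 40]. The pivot is placed at index 8. All elements to the left of the pivot are <= 40, and all elements to the right are > 40.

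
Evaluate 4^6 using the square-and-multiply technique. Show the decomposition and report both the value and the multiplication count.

Computing 4^6 by squaring (build up from 4^1; each line after the first costs one multiplication):

4^1 = 4
4^2 = (4^1)^2 = 4^2 = 16
4^3 = 4 * 4^2 = 4 * 16 = 64
4^6 = (4^3)^2 = 64^2 = 4096

Result: 4096
Multiplications needed: 3 (3 lines after 4^1)

4^6 = 4096. Using exponentiation by squaring, this requires 3 multiplications. The key idea: if the exponent is even, square the half-power; if odd, multiply by the base once.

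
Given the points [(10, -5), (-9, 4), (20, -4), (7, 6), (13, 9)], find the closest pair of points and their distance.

Computing all pairwise distances among 5 points:

d((10, -5), (-9, 4)) = 21.0238
d((10, -5), (20, -4)) = 10.0499
d((10, -5), (7, 6)) = 11.4018
d((10, -5), (13, 9)) = 14.3178
d((-9, 4), (20, -4)) = 30.0832
d((-9, 4), (7, 6)) = 16.1245
d((-9, 4), (13, 9)) = 22.561
d((20, -4), (7, 6)) = 16.4012
d((20, -4), (13, 9)) = 14.7648
d((7, 6), (13, 9)) = 6.7082 <-- minimum

Closest pair: (7, 6) and (13, 9) with distance 6.7082

The closest pair is (7, 6) and (13, 9) with Euclidean distance 6.7082. For 5 points, brute-force pairwise comparison is shown above. For large n, the divide-and-conquer algorithm (sort by x, recurse on halves, check the dividing strip) achieves O(n log n).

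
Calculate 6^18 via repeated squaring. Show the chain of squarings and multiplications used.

Computing 6^18 by squaring (build up from 6^1; each line after the first costs one multiplication):

6^1 = 6
6^2 = (6^1)^2 = 6^2 = 36
6^4 = (6^2)^2 = 36^2 = 1296
6^8 = (6^4)^2 = 1296^2 = 1679616
6^9 = 6 * 6^8 = 6 * 1679616 = 10077696
6^18 = (6^9)^2 = 10077696^2 = 101559956668416

Result: 101559956668416
Multiplications needed: 5 (5 lines after 6^1)

6^18 = 101559956668416. Using exponentiation by squaring, this requires 5 multiplications. The key idea: if the exponent is even, square the half-power; if odd, multiply by the base once.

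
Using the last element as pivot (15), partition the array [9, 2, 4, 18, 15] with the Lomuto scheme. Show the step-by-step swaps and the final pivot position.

Lomuto partition with pivot = 15:

Initial array: [9, 2, 4, 18, 15]

arr[0]=9 <= 15: swap with position 0, array becomes [9, 2, 4, 18, 15]
arr[1]=2 <= 15: swap with position 1, array becomes [9, 2, 4, 18, 15]
arr[2]=4 <= 15: swap with position 2, array becomes [9, 2, 4, 18, 15]
arr[3]=18 > 15: no swap

Place pivot at position 3: [9, 2, 4, 15, 18]
Pivot position: 3

After partitioning with pivot 15, the array becomes [9, 2, 4, 15, 18]. The pivot is placed at index 3. All elements to the left of the pivot are <= 15, and all elements to the right are > 15.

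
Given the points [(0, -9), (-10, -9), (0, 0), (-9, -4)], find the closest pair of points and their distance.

Computing all pairwise distances among 4 points:

d((0, -9), (-10, -9)) = 10.0
d((0, -9), (0, 0)) = 9.0
d((0, -9), (-9, -4)) = 10.2956
d((-10, -9), (0, 0)) = 13.4536
d((-10, -9), (-9, -4)) = 5.099 <-- minimum
d((0, 0), (-9, -4)) = 9.8489

Closest pair: (-10, -9) and (-9, -4) with distance 5.099

The closest pair is (-10, -9) and (-9, -4) with Euclidean distance 5.099. For 4 points, brute-force pairwise comparison is shown above. For large n, the divide-and-conquer algorithm (sort by x, recurse on halves, check the dividing strip) achieves O(n log n).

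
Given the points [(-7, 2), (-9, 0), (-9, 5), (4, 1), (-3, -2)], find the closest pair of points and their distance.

Computing all pairwise distances among 5 points:

d((-7, 2), (-9, 0)) = 2.8284 <-- minimum
d((-7, 2), (-9, 5)) = 3.6056
d((-7, 2), (4, 1)) = 11.0454
d((-7, 2), (-3, -2)) = 5.6569
d((-9, 0), (-9, 5)) = 5.0
d((-9, 0), (4, 1)) = 13.0384
d((-9, 0), (-3, -2)) = 6.3246
d((-9, 5), (4, 1)) = 13.6015
d((-9, 5), (-3, -2)) = 9.2195
d((4, 1), (-3, -2)) = 7.6158

Closest pair: (-7, 2) and (-9, 0) with distance 2.8284

The closest pair is (-7, 2) and (-9, 0) with Euclidean distance 2.8284. For 5 points, brute-force pairwise comparison is shown above. For large n, the divide-and-conquer algorithm (sort by x, recurse on halves, check the dividing strip) achieves O(n log n).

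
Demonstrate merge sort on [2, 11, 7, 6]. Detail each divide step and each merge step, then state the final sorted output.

Merge sort trace:

Split: [2, 11, 7, 6] -> [2, 11] and [7, 6]
  Split: [2, 11] -> [2] and [11]
  Merge: [2] + [11] -> [2, 11]
  Split: [7, 6] -> [7] and [6]
  Merge: [7] + [6] -> [6, 7]
Merge: [2, 11] + [6, 7] -> [2, 6, 7, 11]

Final sorted array: [2, 6, 7, 11]

The merge sort proceeds by recursively splitting the array and merging sorted halves.
After all merges, the sorted array is [2, 6, 7, 11].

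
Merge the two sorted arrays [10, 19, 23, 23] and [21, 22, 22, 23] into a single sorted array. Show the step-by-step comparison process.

Merging process:

Compare 10 vs 21: take 10 from left. Merged: [10]
Compare 19 vs 21: take 19 from left. Merged: [10, 19]
Compare 23 vs 21: take 21 from right. Merged: [10, 19, 21]
Compare 23 vs 22: take 22 from right. Merged: [10, 19, 21, 22]
Compare 23 vs 22: take 22 from right. Merged: [10, 19, 21, 22, 22]
Compare 23 vs 23: take 23 from left. Merged: [10, 19, 21, 22, 22, 23]
Compare 23 vs 23: take 23 from left. Merged: [10, 19, 21, 22, 22, 23, 23]
Append remaining from right: [23]. Merged: [10, 19, 21, 22, 22, 23, 23, 23]

Final merged array: [10, 19, 21, 22, 22, 23, 23, 23]
Total comparisons: 7

The merged array is [10, 19, 21, 22, 22, 23, 23, 23], requiring 7 comparisons. The merge step runs in O(n) time where n is the total number of elements.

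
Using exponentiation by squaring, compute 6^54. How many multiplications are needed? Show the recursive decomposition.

Computing 6^54 by squaring (build up from 6^1; each line after the first costs one multiplication):

6^1 = 6
6^2 = (6^1)^2 = 6^2 = 36
6^3 = 6 * 6^2 = 6 * 36 = 216
6^6 = (6^3)^2 = 216^2 = 46656
6^12 = (6^6)^2 = 46656^2 = 2176782336
6^13 = 6 * 6^12 = 6 * 2176782336 = 13060694016
6^26 = (6^13)^2 = 13060694016^2 = 170581728179578208256
6^27 = 6 * 6^26 = 6 * 170581728179578208256 = 1023490369077469249536
6^54 = (6^27)^2 = 1023490369077469249536^2 = 1047532535594334222593508922191671036215296

Result: 1047532535594334222593508922191671036215296
Multiplications needed: 8 (8 lines after 6^1)

6^54 = 1047532535594334222593508922191671036215296. Using exponentiation by squaring, this requires 8 multiplications. The key idea: if the exponent is even, square the half-power; if odd, multiply by the base once.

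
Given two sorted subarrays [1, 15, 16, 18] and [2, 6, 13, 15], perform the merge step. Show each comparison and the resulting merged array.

Merging process:

Compare 1 vs 2: take 1 from left. Merged: [1]
Compare 15 vs 2: take 2 from right. Merged: [1, 2]
Compare 15 vs 6: take 6 from right. Merged: [1, 2, 6]
Compare 15 vs 13: take 13 from right. Merged: [1, 2, 6, 13]
Compare 15 vs 15: take 15 from left. Merged: [1, 2, 6, 13, 15]
Compare 16 vs 15: take 15 from right. Merged: [1, 2, 6, 13, 15, 15]
Append remaining from left: [16, 18]. Merged: [1, 2, 6, 13, 15, 15, 16, 18]

Final merged array: [1, 2, 6, 13, 15, 15, 16, 18]
Total comparisons: 6

The merged array is [1, 2, 6, 13, 15, 15, 16, 18], requiring 6 comparisons. The merge step runs in O(n) time where n is the total number of elements.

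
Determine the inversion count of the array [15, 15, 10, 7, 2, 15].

Finding inversions in [15, 15, 10, 7, 2, 15]:

(0, 2): arr[0]=15 > arr[2]=10
(0, 3): arr[0]=15 > arr[3]=7
(0, 4): arr[0]=15 > arr[4]=2
(1, 2): arr[1]=15 > arr[2]=10
(1, 3): arr[1]=15 > arr[3]=7
(1, 4): arr[1]=15 > arr[4]=2
(2, 3): arr[2]=10 > arr[3]=7
(2, 4): arr[2]=10 > arr[4]=2
(3, 4): arr[3]=7 > arr[4]=2

Total inversions: 9

The array has 9 inversion(s): (0,2), (0,3), (0,4), (1,2), (1,3), (1,4), (2,3), (2,4), (3,4). Each pair (i,j) satisfies i < j and arr[i] > arr[j].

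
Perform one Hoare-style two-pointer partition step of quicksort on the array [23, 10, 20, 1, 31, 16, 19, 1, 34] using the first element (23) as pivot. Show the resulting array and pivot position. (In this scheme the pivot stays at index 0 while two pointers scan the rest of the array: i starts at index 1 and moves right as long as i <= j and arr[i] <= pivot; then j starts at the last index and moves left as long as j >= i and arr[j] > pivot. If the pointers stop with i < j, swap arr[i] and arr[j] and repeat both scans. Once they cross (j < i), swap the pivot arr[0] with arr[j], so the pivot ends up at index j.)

Hoare-style two-pointer partition with pivot = 23:

Initial array: [23, 10, 20, 1, 31, 16, 19, 1, 34]

Pointers start at i = 1, j = 8.
i stops at index 4 (arr[4]=31 > 23), j stops at index 7 (arr[7]=1 <= 23): swap arr[4] and arr[7], array becomes [23, 10, 20, 1, 1, 16, 19, 31, 34]
i ends at 7, j ends at 6: the pointers have crossed (j < i), so scanning stops.

Swap pivot arr[0] with arr[6] to place pivot at position 6: [19, 10, 20, 1, 1, 16, 23, 31, 34]
Pivot position: 6

After partitioning with pivot 23, the array becomes [19, 10, 20, 1, 1, 16, 23, 31, 34]. The pivot is placed at index 6. All elements to the left of the pivot are <= 23, and all elements to the right are > 23.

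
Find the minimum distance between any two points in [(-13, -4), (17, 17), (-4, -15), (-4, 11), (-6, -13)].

Computing all pairwise distances among 5 points:

d((-13, -4), (17, 17)) = 36.6197
d((-13, -4), (-4, -15)) = 14.2127
d((-13, -4), (-4, 11)) = 17.4929
d((-13, -4), (-6, -13)) = 11.4018
d((17, 17), (-4, -15)) = 38.2753
d((17, 17), (-4, 11)) = 21.8403
d((17, 17), (-6, -13)) = 37.8021
d((-4, -15), (-4, 11)) = 26.0
d((-4, -15), (-6, -13)) = 2.8284 <-- minimum
d((-4, 11), (-6, -13)) = 24.0832

Closest pair: (-4, -15) and (-6, -13) with distance 2.8284

The closest pair is (-4, -15) and (-6, -13) with Euclidean distance 2.8284. For 5 points, brute-force pairwise comparison is shown above. For large n, the divide-and-conquer algorithm (sort by x, recurse on halves, check the dividing strip) achieves O(n log n).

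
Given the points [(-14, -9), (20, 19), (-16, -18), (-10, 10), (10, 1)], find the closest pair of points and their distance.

Computing all pairwise distances among 5 points:

d((-14, -9), (20, 19)) = 44.0454
d((-14, -9), (-16, -18)) = 9.2195 <-- minimum
d((-14, -9), (-10, 10)) = 19.4165
d((-14, -9), (10, 1)) = 26.0
d((20, 19), (-16, -18)) = 51.6236
d((20, 19), (-10, 10)) = 31.3209
d((20, 19), (10, 1)) = 20.5913
d((-16, -18), (-10, 10)) = 28.6356
d((-16, -18), (10, 1)) = 32.2025
d((-10, 10), (10, 1)) = 21.9317

Closest pair: (-14, -9) and (-16, -18) with distance 9.2195

The closest pair is (-14, -9) and (-16, -18) with Euclidean distance 9.2195. For 5 points, brute-force pairwise comparison is shown above. For large n, the divide-and-conquer algorithm (sort by x, recurse on halves, check the dividing strip) achieves O(n log n).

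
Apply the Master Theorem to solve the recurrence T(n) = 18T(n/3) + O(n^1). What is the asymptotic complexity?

Master Theorem for T(n) = 18T(n/3) + O(n^1):

a = 18, b = 3, c = 1
log_b(a) = log_3(18) = 2.6309

Case 1: c = 1 < log_3(18) = 2.6309
T(n) = O(n^(log_3 18))

For T(n) = 18T(n/3) + O(n^1): log_3(18) = 2.6309. This is Case 1 of the Master Theorem (c < log_b(a), work dominated by leaves), giving O(n^(log_3 18)).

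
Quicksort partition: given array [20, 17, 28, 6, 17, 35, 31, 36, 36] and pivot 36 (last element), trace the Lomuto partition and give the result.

Lomuto partition with pivot = 36:

Initial array: [20, 17, 28, 6, 17, 35, 31, 36, 36]

arr[0]=20 <= 36: swap with position 0, array becomes [20, 17, 28, 6, 17, 35, 31, 36, 36]
arr[1]=17 <= 36: swap with position 1, array becomes [20, 17, 28, 6, 17, 35, 31, 36, 36]
arr[2]=28 <= 36: swap with position 2, array becomes [20, 17, 28, 6, 17, 35, 31, 36, 36]
arr[3]=6 <= 36: swap with position 3, array becomes [20, 17, 28, 6, 17, 35, 31, 36, 36]
arr[4]=17 <= 36: swap with position 4, array becomes [20, 17, 28, 6, 17, 35, 31, 36, 36]
arr[5]=35 <= 36: swap with position 5, array becomes [20, 17, 28, 6, 17, 35, 31, 36, 36]
arr[6]=31 <= 36: swap with position 6, array becomes [20, 17, 28, 6, 17, 35, 31, 36, 36]
arr[7]=36 <= 36: swap with position 7, array becomes [20, 17, 28, 6, 17, 35, 31, 36, 36]

Place pivot at position 8: [20, 17, 28, 6, 17, 35, 31, 36, 36]
Pivot position: 8

After partitioning with pivot 36, the array becomes [20, 17, 28, 6, 17, 35, 31, 36, 36]. The pivot is placed at index 8. All elements to the left of the pivot are <= 36, and all elements to the right are > 36.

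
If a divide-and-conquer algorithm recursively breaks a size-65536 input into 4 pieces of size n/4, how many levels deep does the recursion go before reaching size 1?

For divide and conquer with division factor 4:

Problem sizes at each level:
Level 0: 65536
Level 1: 16384
Level 2: 4096
Level 3: 1024
Level 4: 256
Level 5: 64
Level 6: 16
Level 7: 4
Level 8: 1

The root is level 0 and the size-1 base case is level 8 (the tree spans levels 0 through 8, i.e. 9 levels counting the root), so the depth is the number of divisions: log_4(65536) = 8

The recursion tree depth is log_4(65536) = 8. At each level, the problem size is divided by 4, so it takes 8 divisions to reduce to a base case of size 1. The algorithm makes 4 recursive calls at each level.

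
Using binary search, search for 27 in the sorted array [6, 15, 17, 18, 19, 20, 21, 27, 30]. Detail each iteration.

Binary search for 27 in [6, 15, 17, 18, 19, 20, 21, 27, 30]:

lo=0, hi=8, mid=4, arr[mid]=19 -> 19 < 27, search right half
lo=5, hi=8, mid=6, arr[mid]=21 -> 21 < 27, search right half
lo=7, hi=8, mid=7, arr[mid]=27 -> Found target at index 7!

Binary search finds 27 at index 7 after 3 comparisons. The search repeatedly halves the search space by comparing with the middle element.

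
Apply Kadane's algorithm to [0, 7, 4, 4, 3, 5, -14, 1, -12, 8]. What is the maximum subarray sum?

Using Kadane's algorithm on [0, 7, 4, 4, 3, 5, -14, 1, -12, 8]:

Scanning through the array:
Position 1 (value 7): max_ending_here = 7, max_so_far = 7
Position 2 (value 4): max_ending_here = 11, max_so_far = 11
Position 3 (value 4): max_ending_here = 15, max_so_far = 15
Position 4 (value 3): max_ending_here = 18, max_so_far = 18
Position 5 (value 5): max_ending_here = 23, max_so_far = 23
Position 6 (value -14): max_ending_here = 9, max_so_far = 23
Position 7 (value 1): max_ending_here = 10, max_so_far = 23
Position 8 (value -12): max_ending_here = -2, max_so_far = 23
Position 9 (value 8): max_ending_here = 8, max_so_far = 23

Maximum subarray: [0, 7, 4, 4, 3, 5]
Maximum sum: 23

The maximum subarray is [0, 7, 4, 4, 3, 5] with sum 23. This subarray runs from index 0 to index 5.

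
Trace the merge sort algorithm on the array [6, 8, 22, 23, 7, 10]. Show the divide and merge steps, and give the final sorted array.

Merge sort trace:

Split: [6, 8, 22, 23, 7, 10] -> [6, 8, 22] and [23, 7, 10]
  Split: [6, 8, 22] -> [6] and [8, 22]
    Split: [8, 22] -> [8] and [22]
    Merge: [8] + [22] -> [8, 22]
  Merge: [6] + [8, 22] -> [6, 8, 22]
  Split: [23, 7, 10] -> [23] and [7, 10]
    Split: [7, 10] -> [7] and [10]
    Merge: [7] + [10] -> [7, 10]
  Merge: [23] + [7, 10] -> [7, 10, 23]
Merge: [6, 8, 22] + [7, 10, 23] -> [6, 7, 8, 10, 22, 23]

Final sorted array: [6, 7, 8, 10, 22, 23]

The merge sort proceeds by recursively splitting the array and merging sorted halves.
After all merges, the sorted array is [6, 7, 8, 10, 22, 23].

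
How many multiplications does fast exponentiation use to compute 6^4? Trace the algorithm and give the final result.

Computing 6^4 by squaring (build up from 6^1; each line after the first costs one multiplication):

6^1 = 6
6^2 = (6^1)^2 = 6^2 = 36
6^4 = (6^2)^2 = 36^2 = 1296

Result: 1296
Multiplications needed: 2 (2 lines after 6^1)

6^4 = 1296. Using exponentiation by squaring, this requires 2 multiplications. The key idea: if the exponent is even, square the half-power; if odd, multiply by the base once.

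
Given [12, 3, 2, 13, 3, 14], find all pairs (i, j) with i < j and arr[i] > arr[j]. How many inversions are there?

Finding inversions in [12, 3, 2, 13, 3, 14]:

(0, 1): arr[0]=12 > arr[1]=3
(0, 2): arr[0]=12 > arr[2]=2
(0, 4): arr[0]=12 > arr[4]=3
(1, 2): arr[1]=3 > arr[2]=2
(3, 4): arr[3]=13 > arr[4]=3

Total inversions: 5

The array has 5 inversion(s): (0,1), (0,2), (0,4), (1,2), (3,4). Each pair (i,j) satisfies i < j and arr[i] > arr[j].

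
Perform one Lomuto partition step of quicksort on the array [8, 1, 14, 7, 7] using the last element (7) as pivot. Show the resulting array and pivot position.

Lomuto partition with pivot = 7:

Initial array: [8, 1, 14, 7, 7]

arr[0]=8 > 7: no swap
arr[1]=1 <= 7: swap with position 0, array becomes [1, 8, 14, 7, 7]
arr[2]=14 > 7: no swap
arr[3]=7 <= 7: swap with position 1, array becomes [1, 7, 14, 8, 7]

Place pivot at position 2: [1, 7, 7, 8, 14]
Pivot position: 2

After partitioning with pivot 7, the array becomes [1, 7, 7, 8, 14]. The pivot is placed at index 2. All elements to the left of the pivot are <= 7, and all elements to the right are > 7.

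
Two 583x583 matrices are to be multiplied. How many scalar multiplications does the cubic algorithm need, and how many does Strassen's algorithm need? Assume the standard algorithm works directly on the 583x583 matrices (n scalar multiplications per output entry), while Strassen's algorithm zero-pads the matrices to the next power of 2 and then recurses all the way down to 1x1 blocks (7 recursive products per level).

Matrix multiplication for 583x583 matrices:

Strassen's algorithm requires power-of-2 dimensions. Pad 583x583 to 1024x1024 (next power of 2).

Standard algorithm: 583^3 = 198155287 multiplications
Strassen's algorithm: 7^(log2(1024)) = 7^10 = 282475249 multiplications
Difference: 198155287 - 282475249 = -84319962 (Strassen uses MORE here due to padding overhead — for small or just-over-power-of-2 n, padding can outweigh the per-level savings)

Standard: 198155287 multiplications (583^3). Strassen: 282475249 multiplications (7^10, after padding to 1024x1024). Strassen reduces 8 recursive multiplications to 7 at each level.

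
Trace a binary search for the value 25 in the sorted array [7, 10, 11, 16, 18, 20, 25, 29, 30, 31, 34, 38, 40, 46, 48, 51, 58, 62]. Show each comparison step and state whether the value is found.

Binary search for 25 in [7, 10, 11, 16, 18, 20, 25, 29, 30, 31, 34, 38, 40, 46, 48, 51, 58, 62]:

lo=0, hi=17, mid=8, arr[mid]=30 -> 30 > 25, search left half
lo=0, hi=7, mid=3, arr[mid]=16 -> 16 < 25, search right half
lo=4, hi=7, mid=5, arr[mid]=20 -> 20 < 25, search right half
lo=6, hi=7, mid=6, arr[mid]=25 -> Found target at index 6!

Binary search finds 25 at index 6 after 4 comparisons. The search repeatedly halves the search space by comparing with the middle element.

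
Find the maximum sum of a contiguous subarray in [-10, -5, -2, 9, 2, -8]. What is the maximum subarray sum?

Using Kadane's algorithm on [-10, -5, -2, 9, 2, -8]:

Scanning through the array:
Position 1 (value -5): max_ending_here = -5, max_so_far = -5
Position 2 (value -2): max_ending_here = -2, max_so_far = -2
Position 3 (value 9): max_ending_here = 9, max_so_far = 9
Position 4 (value 2): max_ending_here = 11, max_so_far = 11
Position 5 (value -8): max_ending_here = 3, max_so_far = 11

Maximum subarray: [9, 2]
Maximum sum: 11

The maximum subarray is [9, 2] with sum 11. This subarray runs from index 3 to index 4.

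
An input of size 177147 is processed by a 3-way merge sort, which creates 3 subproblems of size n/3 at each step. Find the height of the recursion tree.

For divide and conquer with division factor 3:

Problem sizes at each level:
Level 0: 177147
Level 1: 59049
Level 2: 19683
Level 3: 6561
Level 4: 2187
Level 5: 729
Level 6: 243
Level 7: 81
Level 8: 27
Level 9: 9
Level 10: 3
Level 11: 1

The root is level 0 and the size-1 base case is level 11 (the tree spans levels 0 through 11, i.e. 12 levels counting the root), so the depth is the number of divisions: log_3(177147) = 11

The recursion tree depth is log_3(177147) = 11. At each level, the problem size is divided by 3, so it takes 11 divisions to reduce to a base case of size 1. The algorithm makes 3 recursive calls at each level.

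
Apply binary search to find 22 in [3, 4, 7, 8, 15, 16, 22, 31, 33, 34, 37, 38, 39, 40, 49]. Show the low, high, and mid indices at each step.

Binary search for 22 in [3, 4, 7, 8, 15, 16, 22, 31, 33, 34, 37, 38, 39, 40, 49]:

lo=0, hi=14, mid=7, arr[mid]=31 -> 31 > 22, search left half
lo=0, hi=6, mid=3, arr[mid]=8 -> 8 < 22, search right half
lo=4, hi=6, mid=5, arr[mid]=16 -> 16 < 22, search right half
lo=6, hi=6, mid=6, arr[mid]=22 -> Found target at index 6!

Binary search finds 22 at index 6 after 4 comparisons. The search repeatedly halves the search space by comparing with the middle element.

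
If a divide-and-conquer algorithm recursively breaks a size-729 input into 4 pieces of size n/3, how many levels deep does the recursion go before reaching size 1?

For divide and conquer with division factor 3:

Problem sizes at each level:
Level 0: 729
Level 1: 243
Level 2: 81
Level 3: 27
Level 4: 9
Level 5: 3
Level 6: 1

The root is level 0 and the size-1 base case is level 6 (the tree spans levels 0 through 6, i.e. 7 levels counting the root), so the depth is the number of divisions: log_3(729) = 6

The recursion tree depth is log_3(729) = 6. At each level, the problem size is divided by 3, so it takes 6 divisions to reduce to a base case of size 1. The algorithm makes 4 recursive calls at each level.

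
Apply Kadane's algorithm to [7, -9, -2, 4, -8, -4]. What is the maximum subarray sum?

Using Kadane's algorithm on [7, -9, -2, 4, -8, -4]:

Scanning through the array:
Position 1 (value -9): max_ending_here = -2, max_so_far = 7
Position 2 (value -2): max_ending_here = -2, max_so_far = 7
Position 3 (value 4): max_ending_here = 4, max_so_far = 7
Position 4 (value -8): max_ending_here = -4, max_so_far = 7
Position 5 (value -4): max_ending_here = -4, max_so_far = 7

Maximum subarray: [7]
Maximum sum: 7

The maximum subarray is [7] with sum 7. This subarray runs from index 0 to index 0.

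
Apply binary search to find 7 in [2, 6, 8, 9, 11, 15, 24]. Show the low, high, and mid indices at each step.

Binary search for 7 in [2, 6, 8, 9, 11, 15, 24]:

lo=0, hi=6, mid=3, arr[mid]=9 -> 9 > 7, search left half
lo=0, hi=2, mid=1, arr[mid]=6 -> 6 < 7, search right half
lo=2, hi=2, mid=2, arr[mid]=8 -> 8 > 7, search left half
lo=2 > hi=1, target 7 not found

Binary search determines that 7 is not in the array after 3 comparisons. The search space was exhausted without finding the target.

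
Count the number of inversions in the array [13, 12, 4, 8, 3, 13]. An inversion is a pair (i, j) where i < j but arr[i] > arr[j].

Finding inversions in [13, 12, 4, 8, 3, 13]:

(0, 1): arr[0]=13 > arr[1]=12
(0, 2): arr[0]=13 > arr[2]=4
(0, 3): arr[0]=13 > arr[3]=8
(0, 4): arr[0]=13 > arr[4]=3
(1, 2): arr[1]=12 > arr[2]=4
(1, 3): arr[1]=12 > arr[3]=8
(1, 4): arr[1]=12 > arr[4]=3
(2, 4): arr[2]=4 > arr[4]=3
(3, 4): arr[3]=8 > arr[4]=3

Total inversions: 9

The array has 9 inversion(s): (0,1), (0,2), (0,3), (0,4), (1,2), (1,3), (1,4), (2,4), (3,4). Each pair (i,j) satisfies i < j and arr[i] > arr[j].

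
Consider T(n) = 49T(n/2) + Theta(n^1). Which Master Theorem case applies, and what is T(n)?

Master Theorem for T(n) = 49T(n/2) + O(n^1):

a = 49, b = 2, c = 1
log_b(a) = log_2(49) = 5.6147

Case 1: c = 1 < log_2(49) = 5.6147
T(n) = O(n^(log_2 49))

For T(n) = 49T(n/2) + O(n^1): log_2(49) = 5.6147. This is Case 1 of the Master Theorem (c < log_b(a), work dominated by leaves), giving O(n^(log_2 49)).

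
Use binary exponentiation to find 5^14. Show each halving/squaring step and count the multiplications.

Computing 5^14 by squaring (build up from 5^1; each line after the first costs one multiplication):

5^1 = 5
5^2 = (5^1)^2 = 5^2 = 25
5^3 = 5 * 5^2 = 5 * 25 = 125
5^6 = (5^3)^2 = 125^2 = 15625
5^7 = 5 * 5^6 = 5 * 15625 = 78125
5^14 = (5^7)^2 = 78125^2 = 6103515625

Result: 6103515625
Multiplications needed: 5 (5 lines after 5^1)

5^14 = 6103515625. Using exponentiation by squaring, this requires 5 multiplications. The key idea: if the exponent is even, square the half-power; if odd, multiply by the base once.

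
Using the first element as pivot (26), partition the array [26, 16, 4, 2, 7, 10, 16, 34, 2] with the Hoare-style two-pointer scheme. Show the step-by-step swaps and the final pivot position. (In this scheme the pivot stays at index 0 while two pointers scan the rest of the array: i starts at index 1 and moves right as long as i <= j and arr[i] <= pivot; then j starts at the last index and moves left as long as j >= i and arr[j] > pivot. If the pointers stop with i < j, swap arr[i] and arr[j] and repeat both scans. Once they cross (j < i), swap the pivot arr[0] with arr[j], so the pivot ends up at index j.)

Hoare-style two-pointer partition with pivot = 26:

Initial array: [26, 16, 4, 2, 7, 10, 16, 34, 2]

Pointers start at i = 1, j = 8.
i stops at index 7 (arr[7]=34 > 26), j stops at index 8 (arr[8]=2 <= 26): swap arr[7] and arr[8], array becomes [26, 16, 4, 2, 7, 10, 16, 2, 34]
i ends at 8, j ends at 7: the pointers have crossed (j < i), so scanning stops.

Swap pivot arr[0] with arr[7] to place pivot at position 7: [2, 16, 4, 2, 7, 10, 16, 26, 34]
Pivot position: 7

After partitioning with pivot 26, the array becomes [2, 16, 4, 2, 7, 10, 16, 26, 34]. The pivot is placed at index 7. All elements to the left of the pivot are <= 26, and all elements to the right are > 26.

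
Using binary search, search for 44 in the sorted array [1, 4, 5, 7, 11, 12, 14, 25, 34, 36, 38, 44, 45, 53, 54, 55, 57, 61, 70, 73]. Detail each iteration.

Binary search for 44 in [1, 4, 5, 7, 11, 12, 14, 25, 34, 36, 38, 44, 45, 53, 54, 55, 57, 61, 70, 73]:

lo=0, hi=19, mid=9, arr[mid]=36 -> 36 < 44, search right half
lo=10, hi=19, mid=14, arr[mid]=54 -> 54 > 44, search left half
lo=10, hi=13, mid=11, arr[mid]=44 -> Found target at index 11!

Binary search finds 44 at index 11 after 3 comparisons. The search repeatedly halves the search space by comparing with the middle element.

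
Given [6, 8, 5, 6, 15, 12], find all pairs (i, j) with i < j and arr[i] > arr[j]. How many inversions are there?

Finding inversions in [6, 8, 5, 6, 15, 12]:

(0, 2): arr[0]=6 > arr[2]=5
(1, 2): arr[1]=8 > arr[2]=5
(1, 3): arr[1]=8 > arr[3]=6
(4, 5): arr[4]=15 > arr[5]=12

Total inversions: 4

The array has 4 inversion(s): (0,2), (1,2), (1,3), (4,5). Each pair (i,j) satisfies i < j and arr[i] > arr[j].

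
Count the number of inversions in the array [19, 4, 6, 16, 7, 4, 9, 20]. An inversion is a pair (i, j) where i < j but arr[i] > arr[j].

Finding inversions in [19, 4, 6, 16, 7, 4, 9, 20]:

(0, 1): arr[0]=19 > arr[1]=4
(0, 2): arr[0]=19 > arr[2]=6
(0, 3): arr[0]=19 > arr[3]=16
(0, 4): arr[0]=19 > arr[4]=7
(0, 5): arr[0]=19 > arr[5]=4
(0, 6): arr[0]=19 > arr[6]=9
(2, 5): arr[2]=6 > arr[5]=4
(3, 4): arr[3]=16 > arr[4]=7
(3, 5): arr[3]=16 > arr[5]=4
(3, 6): arr[3]=16 > arr[6]=9
(4, 5): arr[4]=7 > arr[5]=4

Total inversions: 11

The array has 11 inversion(s): (0,1), (0,2), (0,3), (0,4), (0,5), (0,6), (2,5), (3,4), (3,5), (3,6), (4,5). Each pair (i,j) satisfies i < j and arr[i] > arr[j].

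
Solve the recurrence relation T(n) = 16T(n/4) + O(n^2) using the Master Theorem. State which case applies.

Master Theorem for T(n) = 16T(n/4) + O(n^2):

a = 16, b = 4, c = 2
log_b(a) = log_4(16) = 2.0000

Case 2: c = 2 = log_4(16) = 2.0000
T(n) = O(n^2 log n) = O(n^2 log n)

For T(n) = 16T(n/4) + O(n^2): log_4(16) = 2.0000. This is Case 2 of the Master Theorem (c = log_b(a), equal work at all levels), giving O(n^2 log n).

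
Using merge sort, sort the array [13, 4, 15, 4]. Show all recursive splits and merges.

Merge sort trace:

Split: [13, 4, 15, 4] -> [13, 4] and [15, 4]
  Split: [13, 4] -> [13] and [4]
  Merge: [13] + [4] -> [4, 13]
  Split: [15, 4] -> [15] and [4]
  Merge: [15] + [4] -> [4, 15]
Merge: [4, 13] + [4, 15] -> [4, 4, 13, 15]

Final sorted array: [4, 4, 13, 15]

The merge sort proceeds by recursively splitting the array and merging sorted halves.
After all merges, the sorted array is [4, 4, 13, 15].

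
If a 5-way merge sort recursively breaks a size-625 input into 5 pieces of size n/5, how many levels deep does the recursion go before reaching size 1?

For divide and conquer with division factor 5:

Problem sizes at each level:
Level 0: 625
Level 1: 125
Level 2: 25
Level 3: 5
Level 4: 1

The root is level 0 and the size-1 base case is level 4 (the tree spans levels 0 through 4, i.e. 5 levels counting the root), so the depth is the number of divisions: log_5(625) = 4

The recursion tree depth is log_5(625) = 4. At each level, the problem size is divided by 5, so it takes 4 divisions to reduce to a base case of size 1. The algorithm makes 5 recursive calls at each level.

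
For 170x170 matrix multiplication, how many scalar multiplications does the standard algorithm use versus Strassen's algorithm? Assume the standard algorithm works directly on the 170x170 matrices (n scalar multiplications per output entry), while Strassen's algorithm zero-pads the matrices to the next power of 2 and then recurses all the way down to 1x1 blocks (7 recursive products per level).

Matrix multiplication for 170x170 matrices:

Strassen's algorithm requires power-of-2 dimensions. Pad 170x170 to 256x256 (next power of 2).

Standard algorithm: 170^3 = 4913000 multiplications
Strassen's algorithm: 7^(log2(256)) = 7^8 = 5764801 multiplications
Difference: 4913000 - 5764801 = -851801 (Strassen uses MORE here due to padding overhead — for small or just-over-power-of-2 n, padding can outweigh the per-level savings)

Standard: 4913000 multiplications (170^3). Strassen: 5764801 multiplications (7^8, after padding to 256x256). Strassen reduces 8 recursive multiplications to 7 at each level.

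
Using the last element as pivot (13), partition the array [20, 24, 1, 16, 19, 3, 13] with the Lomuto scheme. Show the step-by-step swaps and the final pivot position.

Lomuto partition with pivot = 13:

Initial array: [20, 24, 1, 16, 19, 3, 13]

arr[0]=20 > 13: no swap
arr[1]=24 > 13: no swap
arr[2]=1 <= 13: swap with position 0, array becomes [1, 24, 20, 16, 19, 3, 13]
arr[3]=16 > 13: no swap
arr[4]=19 > 13: no swap
arr[5]=3 <= 13: swap with position 1, array becomes [1, 3, 20, 16, 19, 24, 13]

Place pivot at position 2: [1, 3, 13, 16, 19, 24, 20]
Pivot position: 2

After partitioning with pivot 13, the array becomes [1, 3, 13, 16, 19, 24, 20]. The pivot is placed at index 2. All elements to the left of the pivot are <= 13, and all elements to the right are > 13.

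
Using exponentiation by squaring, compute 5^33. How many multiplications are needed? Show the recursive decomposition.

Computing 5^33 by squaring (build up from 5^1; each line after the first costs one multiplication):

5^1 = 5
5^2 = (5^1)^2 = 5^2 = 25
5^4 = (5^2)^2 = 25^2 = 625
5^8 = (5^4)^2 = 625^2 = 390625
5^16 = (5^8)^2 = 390625^2 = 152587890625
5^32 = (5^16)^2 = 152587890625^2 = 23283064365386962890625
5^33 = 5 * 5^32 = 5 * 23283064365386962890625 = 116415321826934814453125

Result: 116415321826934814453125
Multiplications needed: 6 (6 lines after 5^1)

5^33 = 116415321826934814453125. Using exponentiation by squaring, this requires 6 multiplications. The key idea: if the exponent is even, square the half-power; if odd, multiply by the base once.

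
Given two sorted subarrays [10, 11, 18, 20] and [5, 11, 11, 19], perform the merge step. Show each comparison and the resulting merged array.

Merging process:

Compare 10 vs 5: take 5 from right. Merged: [5]
Compare 10 vs 11: take 10 from left. Merged: [5, 10]
Compare 11 vs 11: take 11 from left. Merged: [5, 10, 11]
Compare 18 vs 11: take 11 from right. Merged: [5, 10, 11, 11]
Compare 18 vs 11: take 11 from right. Merged: [5, 10, 11, 11, 11]
Compare 18 vs 19: take 18 from left. Merged: [5, 10, 11, 11, 11, 18]
Compare 20 vs 19: take 19 from right. Merged: [5, 10, 11, 11, 11, 18, 19]
Append remaining from left: [20]. Merged: [5, 10, 11, 11, 11, 18, 19, 20]

Final merged array: [5, 10, 11, 11, 11, 18, 19, 20]
Total comparisons: 7

The merged array is [5, 10, 11, 11, 11, 18, 19, 20], requiring 7 comparisons. The merge step runs in O(n) time where n is the total number of elements.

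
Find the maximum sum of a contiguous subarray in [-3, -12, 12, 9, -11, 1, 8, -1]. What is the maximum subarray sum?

Using Kadane's algorithm on [-3, -12, 12, 9, -11, 1, 8, -1]:

Scanning through the array:
Position 1 (value -12): max_ending_here = -12, max_so_far = -3
Position 2 (value 12): max_ending_here = 12, max_so_far = 12
Position 3 (value 9): max_ending_here = 21, max_so_far = 21
Position 4 (value -11): max_ending_here = 10, max_so_far = 21
Position 5 (value 1): max_ending_here = 11, max_so_far = 21
Position 6 (value 8): max_ending_here = 19, max_so_far = 21
Position 7 (value -1): max_ending_here = 18, max_so_far = 21

Maximum subarray: [12, 9]
Maximum sum: 21

The maximum subarray is [12, 9] with sum 21. This subarray runs from index 2 to index 3.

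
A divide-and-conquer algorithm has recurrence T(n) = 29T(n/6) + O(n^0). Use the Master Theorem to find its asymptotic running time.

Master Theorem for T(n) = 29T(n/6) + O(n^0):

a = 29, b = 6, c = 0
log_b(a) = log_6(29) = 1.8793

Case 1: c = 0 < log_6(29) = 1.8793
T(n) = O(n^(log_6 29))

For T(n) = 29T(n/6) + O(n^0): log_6(29) = 1.8793. This is Case 1 of the Master Theorem (c < log_b(a), work dominated by leaves), giving O(n^(log_6 29)).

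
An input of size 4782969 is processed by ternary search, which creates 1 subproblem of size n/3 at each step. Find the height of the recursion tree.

For divide and conquer with division factor 3:

Problem sizes at each level:
Level 0: 4782969
Level 1: 1594323
Level 2: 531441
Level 3: 177147
Level 4: 59049
Level 5: 19683
Level 6: 6561
Level 7: 2187
Level 8: 729
Level 9: 243
Level 10: 81
Level 11: 27
Level 12: 9
Level 13: 3
Level 14: 1

The root is level 0 and the size-1 base case is level 14 (the tree spans levels 0 through 14, i.e. 15 levels counting the root), so the depth is the number of divisions: log_3(4782969) = 14

The recursion tree depth is log_3(4782969) = 14. At each level, the problem size is divided by 3, so it takes 14 divisions to reduce to a base case of size 1. The algorithm makes 1 recursive call at each level.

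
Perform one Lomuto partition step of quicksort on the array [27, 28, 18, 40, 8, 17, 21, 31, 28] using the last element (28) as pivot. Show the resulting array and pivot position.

Lomuto partition with pivot = 28:

Initial array: [27, 28, 18, 40, 8, 17, 21, 31, 28]

arr[0]=27 <= 28: swap with position 0, array becomes [27, 28, 18, 40, 8, 17, 21, 31, 28]
arr[1]=28 <= 28: swap with position 1, array becomes [27, 28, 18, 40, 8, 17, 21, 31, 28]
arr[2]=18 <= 28: swap with position 2, array becomes [27, 28, 18, 40, 8, 17, 21, 31, 28]
arr[3]=40 > 28: no swap
arr[4]=8 <= 28: swap with position 3, array becomes [27, 28, 18, 8, 40, 17, 21, 31, 28]
arr[5]=17 <= 28: swap with position 4, array becomes [27, 28, 18, 8, 17, 40, 21, 31, 28]
arr[6]=21 <= 28: swap with position 5, array becomes [27, 28, 18, 8, 17, 21, 40, 31, 28]
arr[7]=31 > 28: no swap

Place pivot at position 6: [27, 28, 18, 8, 17, 21, 28, 31, 40]
Pivot position: 6

After partitioning with pivot 28, the array becomes [27, 28, 18, 8, 17, 21, 28, 31, 40]. The pivot is placed at index 6. All elements to the left of the pivot are <= 28, and all elements to the right are > 28.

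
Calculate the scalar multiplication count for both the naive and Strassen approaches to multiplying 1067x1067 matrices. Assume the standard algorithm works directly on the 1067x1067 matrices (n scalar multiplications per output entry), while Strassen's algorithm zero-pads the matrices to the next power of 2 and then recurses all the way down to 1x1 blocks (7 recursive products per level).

Matrix multiplication for 1067x1067 matrices:

Strassen's algorithm requires power-of-2 dimensions. Pad 1067x1067 to 2048x2048 (next power of 2).

Standard algorithm: 1067^3 = 1214767763 multiplications
Strassen's algorithm: 7^(log2(2048)) = 7^11 = 1977326743 multiplications
Difference: 1214767763 - 1977326743 = -762558980 (Strassen uses MORE here due to padding overhead — for small or just-over-power-of-2 n, padding can outweigh the per-level savings)

Standard: 1214767763 multiplications (1067^3). Strassen: 1977326743 multiplications (7^11, after padding to 2048x2048). Strassen reduces 8 recursive multiplications to 7 at each level.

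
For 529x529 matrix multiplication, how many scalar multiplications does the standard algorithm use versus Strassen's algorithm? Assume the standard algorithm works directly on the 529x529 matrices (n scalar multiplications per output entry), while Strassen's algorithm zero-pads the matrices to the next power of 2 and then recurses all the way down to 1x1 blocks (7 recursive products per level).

Matrix multiplication for 529x529 matrices:

Strassen's algorithm requires power-of-2 dimensions. Pad 529x529 to 1024x1024 (next power of 2).

Standard algorithm: 529^3 = 148035889 multiplications
Strassen's algorithm: 7^(log2(1024)) = 7^10 = 282475249 multiplications
Difference: 148035889 - 282475249 = -134439360 (Strassen uses MORE here due to padding overhead — for small or just-over-power-of-2 n, padding can outweigh the per-level savings)

Standard: 148035889 multiplications (529^3). Strassen: 282475249 multiplications (7^10, after padding to 1024x1024). Strassen reduces 8 recursive multiplications to 7 at each level.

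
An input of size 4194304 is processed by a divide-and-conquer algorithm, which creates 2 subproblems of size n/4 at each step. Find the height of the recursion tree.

For divide and conquer with division factor 4:

Problem sizes at each level:
Level 0: 4194304
Level 1: 1048576
Level 2: 262144
Level 3: 65536
Level 4: 16384
Level 5: 4096
Level 6: 1024
Level 7: 256
Level 8: 64
Level 9: 16
Level 10: 4
Level 11: 1

The root is level 0 and the size-1 base case is level 11 (the tree spans levels 0 through 11, i.e. 12 levels counting the root), so the depth is the number of divisions: log_4(4194304) = 11

The recursion tree depth is log_4(4194304) = 11. At each level, the problem size is divided by 4, so it takes 11 divisions to reduce to a base case of size 1. The algorithm makes 2 recursive calls at each level.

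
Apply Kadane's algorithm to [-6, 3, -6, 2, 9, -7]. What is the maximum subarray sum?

Using Kadane's algorithm on [-6, 3, -6, 2, 9, -7]:

Scanning through the array:
Position 1 (value 3): max_ending_here = 3, max_so_far = 3
Position 2 (value -6): max_ending_here = -3, max_so_far = 3
Position 3 (value 2): max_ending_here = 2, max_so_far = 3
Position 4 (value 9): max_ending_here = 11, max_so_far = 11
Position 5 (value -7): max_ending_here = 4, max_so_far = 11

Maximum subarray: [2, 9]
Maximum sum: 11

The maximum subarray is [2, 9] with sum 11. This subarray runs from index 3 to index 4.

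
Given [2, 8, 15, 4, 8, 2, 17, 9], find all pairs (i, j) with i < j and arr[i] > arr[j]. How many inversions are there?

Finding inversions in [2, 8, 15, 4, 8, 2, 17, 9]:

(1, 3): arr[1]=8 > arr[3]=4
(1, 5): arr[1]=8 > arr[5]=2
(2, 3): arr[2]=15 > arr[3]=4
(2, 4): arr[2]=15 > arr[4]=8
(2, 5): arr[2]=15 > arr[5]=2
(2, 7): arr[2]=15 > arr[7]=9
(3, 5): arr[3]=4 > arr[5]=2
(4, 5): arr[4]=8 > arr[5]=2
(6, 7): arr[6]=17 > arr[7]=9

Total inversions: 9

The array has 9 inversion(s): (1,3), (1,5), (2,3), (2,4), (2,5), (2,7), (3,5), (4,5), (6,7). Each pair (i,j) satisfies i < j and arr[i] > arr[j].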